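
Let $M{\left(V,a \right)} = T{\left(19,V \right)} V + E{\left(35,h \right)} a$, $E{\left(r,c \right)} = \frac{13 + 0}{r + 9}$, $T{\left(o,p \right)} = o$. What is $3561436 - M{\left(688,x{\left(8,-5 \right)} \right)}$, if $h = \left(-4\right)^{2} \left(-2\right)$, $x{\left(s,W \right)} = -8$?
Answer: $\frac{39032030}{11} \approx 3.5484 \cdot 10^{6}$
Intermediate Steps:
$h = -32$ ($h = 16 \left(-2\right) = -32$)
$E{\left(r,c \right)} = \frac{13}{9 + r}$
$M{\left(V,a \right)} = 19 V + \frac{13 a}{44}$ ($M{\left(V,a \right)} = 19 V + \frac{13}{9 + 35} a = 19 V + \frac{13}{44} a = 19 V + 13 \cdot \frac{1}{44} a = 19 V + \frac{13 a}{44}$)
$3561436 - M{\left(688,x{\left(8,-5 \right)} \right)} = 3561436 - \left(19 \cdot 688 + \frac{13}{44} \left(-8\right)\right) = 3561436 - \left(13072 - \frac{26}{11}\right) = 3561436 - \frac{143766}{11} = \frac{39032030}{11}$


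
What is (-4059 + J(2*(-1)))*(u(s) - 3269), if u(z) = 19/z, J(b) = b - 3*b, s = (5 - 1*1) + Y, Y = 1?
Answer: 13240386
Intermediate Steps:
s = 5 (s = (5 - 1*1) + 1 = (5 - 1) + 1 = 4 + 1 = 5)
J(b) = -2*b
(-4059 + J(2*(-1)))*(u(s) - 3269) = (-4059 - 4*(-1))*(19/5 - 3269) = (-4059 - 2*(-2))*(19*(1/5) - 3269) = (-4059 + 4)*(19/5 - 3269) = -4055*(-16326/5) = 13240386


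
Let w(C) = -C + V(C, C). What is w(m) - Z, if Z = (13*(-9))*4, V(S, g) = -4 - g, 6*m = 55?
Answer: 1337/3 ≈ 445.67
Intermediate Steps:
m = 55/6 (m = (⅙)*55 = 55/6 ≈ 9.1667)
Z = -468 (Z = -117*4 = -468)
w(C) = -4 - 2*C (w(C) = -C + (-4 - C) = -4 - 2*C)
w(m) - Z = (-4 - 2*55/6) - 1*(-468) = (-4 - 55/3) + 468 = -67/3 + 468 = 1337/3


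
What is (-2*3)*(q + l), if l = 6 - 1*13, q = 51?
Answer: -264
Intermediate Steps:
l = -7 (l = 6 - 13 = -7)
(-2*3)*(q + l) = (-2*3)*(51 - 7) = -6*44 = -264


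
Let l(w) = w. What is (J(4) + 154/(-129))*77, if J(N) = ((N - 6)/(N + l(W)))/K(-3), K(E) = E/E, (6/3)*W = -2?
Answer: -6160/43 ≈ -143.26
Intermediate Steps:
W = -1 (W = (½)*(-2) = -1)
K(E) = 1
J(N) = (-6 + N)/(-1 + N) (J(N) = ((N - 6)/(N - 1))/1 = ((-6 + N)/(-1 + N))*1 = (-6 + N)/(-1 + N))
(J(4) + 154/(-129))*77 = ((-6 + 4)/(-1 + 4) + 154/(-129))*77 = (-2/3 + 154*(-1/129))*77 = ((⅓)*(-2) - 154/129)*77 = (-⅔ - 154/129)*77 = -80/43*77 = -6160/43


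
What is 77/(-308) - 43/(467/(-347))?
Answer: 59217/1868 ≈ 31.701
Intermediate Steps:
77/(-308) - 43/(467/(-347)) = 77*(-1/308) - 43/(467*(-1/347)) = -¼ - 43/(-467/347) = -¼ - 43*(-347/467) = -¼ + 14921/467 = 59217/1868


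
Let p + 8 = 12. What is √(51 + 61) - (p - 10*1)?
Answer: 6 + 4*√7 ≈ 16.583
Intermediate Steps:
p = 4 (p = -8 + 12 = 4)
√(51 + 61) - (p - 10*1) = √(51 + 61) - (4 - 10*1) = √112 - (4 - 10) = 4*√7 - 1*(-6) = 4*√7 + 6 = 6 + 4*√7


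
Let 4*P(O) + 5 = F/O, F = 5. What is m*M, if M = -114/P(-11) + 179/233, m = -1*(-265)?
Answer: 5209317/233 ≈ 22358.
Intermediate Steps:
P(O) = -5/4 + 5/(4*O) (P(O) = -5/4 + (5/O)/4 = -5/4 + 5/(4*O))
m = 265
M = 98289/1165 (M = -114*(-44/(5*(1 - 1*(-11)))) + 179/233 = -114*(-44/(5*(1 + 11))) + 179*(1/233) = -114/((5/4)*(-1/11)*12) + 179/233 = -114/(-15/11) + 179/233 = -114*(-11/15) + 179/233 = 418/5 + 179/233 = 98289/1165 ≈ 84.368)
m*M = 265*(98289/1165) = 5209317/233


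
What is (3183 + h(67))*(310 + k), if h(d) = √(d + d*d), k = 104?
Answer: 1317762 + 828*√1139 ≈ 1.3457e+6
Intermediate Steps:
h(d) = √(d + d²)
(3183 + h(67))*(310 + k) = (3183 + √(67*(1 + 67)))*(310 + 104) = (3183 + √(67*68))*414 = (3183 + √4556)*414 = (3183 + 2*√1139)*414 = 1317762 + 828*√1139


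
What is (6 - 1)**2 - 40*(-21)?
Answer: 865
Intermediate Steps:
(6 - 1)**2 - 40*(-21) = 5**2 + 840 = 25 + 840 = 865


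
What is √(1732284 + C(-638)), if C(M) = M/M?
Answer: √1732285 ≈ 1316.2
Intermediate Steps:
C(M) = 1
√(1732284 + C(-638)) = √(1732284 + 1) = √1732285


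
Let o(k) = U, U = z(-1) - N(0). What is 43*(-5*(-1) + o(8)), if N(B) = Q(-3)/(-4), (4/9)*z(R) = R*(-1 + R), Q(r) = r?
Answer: 1505/4 ≈ 376.25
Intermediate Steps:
z(R) = 9*R*(-1 + R)/4 (z(R) = 9*(R*(-1 + R))/4 = 9*R*(-1 + R)/4)
N(B) = ¾ (N(B) = -3/(-4) = -3*(-¼) = ¾)
U = 15/4 (U = (9/4)*(-1)*(-1 - 1) - 1*¾ = (9/4)*(-1)*(-2) - ¾ = 9/2 - ¾ = 15/4 ≈ 3.7500)
o(k) = 15/4
43*(-5*(-1) + o(8)) = 43*(-5*(-1) + 15/4) = 43*(5 + 15/4) = 43*(35/4) = 1505/4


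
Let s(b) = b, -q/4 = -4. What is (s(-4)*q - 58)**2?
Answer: 14884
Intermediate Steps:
q = 16 (q = -4*(-4) = 16)
(s(-4)*q - 58)**2 = (-4*16 - 58)**2 = (-64 - 58)**2 = (-122)**2 = 14884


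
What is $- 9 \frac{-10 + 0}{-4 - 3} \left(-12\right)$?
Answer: $\frac{1080}{7} \approx 154.29$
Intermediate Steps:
$- 9 \frac{-10 + 0}{-4 - 3} \left(-12\right) = - 9 \left(- \frac{10}{-7}\right) \left(-12\right) = - 9 \left(\left(-10\right) \left(- \frac{1}{7}\right)\right) \left(-12\right) = \left(-9\right) \frac{10}{7} \left(-12\right) = \left(- \frac{90}{7}\right) \left(-12\right) = \frac{1080}{7}$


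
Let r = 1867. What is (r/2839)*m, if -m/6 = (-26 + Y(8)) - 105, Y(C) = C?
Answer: 1377846/2839 ≈ 485.33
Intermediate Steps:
m = 738 (m = -6*((-26 + 8) - 105) = -6*(-18 - 105) = -6*(-123) = 738)
(r/2839)*m = (1867/2839)*738 = 1377846/2839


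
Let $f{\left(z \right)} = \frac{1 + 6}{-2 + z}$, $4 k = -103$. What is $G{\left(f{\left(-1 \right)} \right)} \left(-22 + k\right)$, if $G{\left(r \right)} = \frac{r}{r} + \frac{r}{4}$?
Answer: $- \frac{955}{48} \approx -19.896$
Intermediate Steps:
$k = - \frac{103}{4}$ ($k = \frac{1}{4} \left(-103\right) = - \frac{103}{4} \approx -25.75$)
$f{\left(z \right)} = \frac{7}{-2 + z}$
$G{\left(r \right)} = 1 + \frac{r}{4}$ ($G{\left(r \right)} = 1 + r \frac{1}{4} = 1 + \frac{r}{4}$)
$G{\left(f{\left(-1 \right)} \right)} \left(-22 + k\right) = \left(1 + \frac{7 \frac{1}{-2 - 1}}{4}\right) \left(-22 - \frac{103}{4}\right) = \left(1 + \frac{7 \frac{1}{-3}}{4}\right) \left(- \frac{191}{4}\right) = \left(1 + \frac{7 \left(- \frac{1}{3}\right)}{4}\right) \left(- \frac{191}{4}\right) = \left(1 + \frac{1}{4} \left(- \frac{7}{3}\right)\right) \left(- \frac{191}{4}\right) = \left(1 - \frac{7}{12}\right) \left(- \frac{191}{4}\right) = \frac{5}{12} \left(- \frac{191}{4}\right) = - \frac{955}{48}$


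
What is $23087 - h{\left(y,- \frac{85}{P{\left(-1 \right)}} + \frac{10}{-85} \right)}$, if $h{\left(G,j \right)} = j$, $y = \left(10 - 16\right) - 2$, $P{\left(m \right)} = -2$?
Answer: $\frac{783517}{34} \approx 23045.0$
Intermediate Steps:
$y = -8$ ($y = -6 - 2 = -8$)
$23087 - h{\left(y,- \frac{85}{P{\left(-1 \right)}} + \frac{10}{-85} \right)} = 23087 - \left(- \frac{85}{-2} + \frac{10}{-85}\right) = 23087 - \left(\left(-85\right) \left(- \frac{1}{2}\right) + 10 \left(- \frac{1}{85}\right)\right) = 23087 - \left(\frac{85}{2} - \frac{2}{17}\right) = 23087 - \frac{1441}{34} = \frac{783517}{34}$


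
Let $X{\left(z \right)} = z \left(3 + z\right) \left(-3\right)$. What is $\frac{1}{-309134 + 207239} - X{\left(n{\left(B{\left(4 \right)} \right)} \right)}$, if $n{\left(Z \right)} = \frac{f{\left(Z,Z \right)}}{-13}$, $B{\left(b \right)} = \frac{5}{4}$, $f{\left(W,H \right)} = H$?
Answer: $- \frac{230794879}{275524080} \approx -0.83766$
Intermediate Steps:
$B{\left(b \right)} = \frac{5}{4}$ ($B{\left(b \right)} = 5 \cdot \frac{1}{4} = \frac{5}{4}$)
$n{\left(Z \right)} = - \frac{Z}{13}$ ($n{\left(Z \right)} = \frac{Z}{-13} = Z \left(- \frac{1}{13}\right) = - \frac{Z}{13}$)
$X{\left(z \right)} = - 3 z \left(3 + z\right)$
$\frac{1}{-309134 + 207239} - X{\left(n{\left(B{\left(4 \right)} \right)} \right)} = \frac{1}{-309134 + 207239} - - 3 \left(\left(- \frac{1}{13}\right) \frac{5}{4}\right) \left(3 - \frac{5}{52}\right) = \frac{1}{-101895} - \left(-3\right) \left(- \frac{5}{52}\right) \left(3 - \frac{5}{52}\right) = - \frac{1}{101895} - \left(-3\right) \left(- \frac{5}{52}\right) \frac{151}{52} = - \frac{1}{101895} - \frac{2265}{2704} = - \frac{230794879}{275524080}$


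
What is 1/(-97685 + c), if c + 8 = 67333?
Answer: -1/30360 ≈ -3.2938e-5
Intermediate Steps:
c = 67325 (c = -8 + 67333 = 67325)
1/(-97685 + c) = 1/(-97685 + 67325) = 1/(-30360) = -1/30360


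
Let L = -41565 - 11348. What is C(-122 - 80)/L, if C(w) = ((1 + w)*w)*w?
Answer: 8201604/52913 ≈ 155.00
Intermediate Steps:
C(w) = w²*(1 + w) (C(w) = (w*(1 + w))*w = w²*(1 + w))
L = -52913
C(-122 - 80)/L = ((-122 - 80)²*(1 + (-122 - 80)))/(-52913) = ((-202)²*(1 - 202))*(-1/52913) = (40804*(-201))*(-1/52913) = -8201604*(-1/52913) = 8201604/52913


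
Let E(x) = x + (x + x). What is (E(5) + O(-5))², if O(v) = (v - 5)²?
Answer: 13225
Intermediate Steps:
E(x) = 3*x (E(x) = x + 2*x = 3*x)
O(v) = (-5 + v)²
(E(5) + O(-5))² = (3*5 + (-5 - 5)²)² = (15 + (-10)²)² = (15 + 100)² = 115² = 13225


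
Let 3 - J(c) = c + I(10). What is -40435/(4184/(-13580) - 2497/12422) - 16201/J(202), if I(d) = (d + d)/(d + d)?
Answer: 341398391278127/4294145400 ≈ 79503.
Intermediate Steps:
I(d) = 1 (I(d) = (2*d)/((2*d)) = (2*d)*(1/(2*d)) = 1)
J(c) = 2 - c (J(c) = 3 - (c + 1) = 3 - (1 + c) = 3 + (-1 - c) = 2 - c)
-40435/(4184/(-13580) - 2497/12422) - 16201/J(202) = -40435/(4184/(-13580) - 2497/12422) - 16201/(2 - 1*202) = -40435/(4184*(-1/13580) - 2497*1/12422) - 16201/(2 - 202) = -40435/(-1046/3395 - 2497/12422) - 16201/(-200) = -40435/(-21470727/42172690) - 16201*(-1/200) = -40435*(-42172690/21470727) + 16201/200 = 1705252720150/21470727 + 16201/200 = 341398391278127/4294145400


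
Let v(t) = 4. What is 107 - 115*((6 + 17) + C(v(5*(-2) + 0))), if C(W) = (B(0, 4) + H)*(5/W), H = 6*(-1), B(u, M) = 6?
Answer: -2538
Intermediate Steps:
H = -6
C(W) = 0 (C(W) = (6 - 6)*(5/W) = 0*(5/W) = 0)
107 - 115*((6 + 17) + C(v(5*(-2) + 0))) = 107 - 115*((6 + 17) + 0) = 107 - 115*(23 + 0) = 107 - 115*23 = 107 - 2645 = -2538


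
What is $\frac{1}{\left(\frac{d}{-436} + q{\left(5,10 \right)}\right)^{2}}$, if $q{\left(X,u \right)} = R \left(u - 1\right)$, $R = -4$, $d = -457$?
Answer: $\frac{190096}{232227121} \approx 0.00081858$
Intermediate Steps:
$q{\left(X,u \right)} = 4 - 4 u$ ($q{\left(X,u \right)} = - 4 \left(u - 1\right) = - 4 \left(-1 + u\right) = 4 - 4 u$)
$\frac{1}{\left(\frac{d}{-436} + q{\left(5,10 \right)}\right)^{2}} = \frac{1}{\left(- \frac{457}{-436} + \left(4 - 40\right)\right)^{2}} = \frac{1}{\left(\left(-457\right) \left(- \frac{1}{436}\right) + \left(4 - 40\right)\right)^{2}} = \frac{1}{\left(\frac{457}{436} - 36\right)^{2}} = \frac{1}{\left(- \frac{15239}{436}\right)^{2}} = \frac{1}{\frac{232227121}{190096}} = \frac{190096}{232227121}$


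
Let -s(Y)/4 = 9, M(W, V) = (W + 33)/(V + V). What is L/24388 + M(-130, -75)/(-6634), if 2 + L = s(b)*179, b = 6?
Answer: -1604195059/6067124700 ≈ -0.26441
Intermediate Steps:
M(W, V) = (33 + W)/(2*V) (M(W, V) = (33 + W)/((2*V)) = (33 + W)*(1/(2*V)) = (33 + W)/(2*V))
s(Y) = -36 (s(Y) = -4*9 = -36)
L = -6446 (L = -2 - 36*179 = -2 - 6444 = -6446)
L/24388 + M(-130, -75)/(-6634) = -6446/24388 + ((½)*(33 - 130)/(-75))/(-6634) = -6446*1/24388 + ((½)*(-1/75)*(-97))*(-1/6634) = -3223/12194 + (97/150)*(-1/6634) = -3223/12194 - 97/995100 = -1604195059/6067124700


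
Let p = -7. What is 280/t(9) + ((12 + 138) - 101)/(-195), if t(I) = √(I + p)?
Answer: -49/195 + 140*√2 ≈ 197.74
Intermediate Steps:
t(I) = √(-7 + I) (t(I) = √(I - 7) = √(-7 + I))
280/t(9) + ((12 + 138) - 101)/(-195) = 280/(√(-7 + 9)) + ((12 + 138) - 101)/(-195) = 280/(√2) + (150 - 101)*(-1/195) = 280*(√2/2) + 49*(-1/195) = 140*√2 - 49/195 = -49/195 + 140*√2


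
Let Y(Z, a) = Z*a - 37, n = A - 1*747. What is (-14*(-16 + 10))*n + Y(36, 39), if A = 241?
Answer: -41137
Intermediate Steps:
n = -506 (n = 241 - 1*747 = 241 - 747 = -506)
Y(Z, a) = -37 + Z*a
(-14*(-16 + 10))*n + Y(36, 39) = -14*(-16 + 10)*(-506) + (-37 + 36*39) = -14*(-6)*(-506) + (-37 + 1404) = 84*(-506) + 1367 = -42504 + 1367 = -41137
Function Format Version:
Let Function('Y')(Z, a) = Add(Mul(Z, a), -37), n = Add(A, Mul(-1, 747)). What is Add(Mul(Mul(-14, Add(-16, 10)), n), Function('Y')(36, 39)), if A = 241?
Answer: -41137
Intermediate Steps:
n = -506 (n = Add(241, Mul(-1, 747)) = Add(241, -747) = -506)
Function('Y')(Z, a) = Add(-37, Mul(Z, a))
Add(Mul(Mul(-14, Add(-16, 10)), n), Function('Y')(36, 39)) = Add(Mul(Mul(-14, Add(-16, 10)), -506), Add(-37, Mul(36, 39))) = Add(Mul(Mul(-14, -6), -506), Add(-37, 1404)) = Add(Mul(84, -506), 1367) = Add(-42504, 1367) = -41137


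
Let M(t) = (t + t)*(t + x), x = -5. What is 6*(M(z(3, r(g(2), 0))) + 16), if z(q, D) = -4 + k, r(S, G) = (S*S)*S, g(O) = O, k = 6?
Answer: 24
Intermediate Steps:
r(S, G) = S³ (r(S, G) = S²*S = S³)
z(q, D) = 2 (z(q, D) = -4 + 6 = 2)
M(t) = 2*t*(-5 + t) (M(t) = (t + t)*(t - 5) = (2*t)*(-5 + t) = 2*t*(-5 + t))
6*(M(z(3, r(g(2), 0))) + 16) = 6*(2*2*(-5 + 2) + 16) = 6*(2*2*(-3) + 16) = 6*(-12 + 16) = 6*4 = 24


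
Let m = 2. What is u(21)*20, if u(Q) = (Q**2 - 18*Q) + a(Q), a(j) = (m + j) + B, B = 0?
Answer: 1720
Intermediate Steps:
a(j) = 2 + j (a(j) = (2 + j) + 0 = 2 + j)
u(Q) = 2 + Q**2 - 17*Q (u(Q) = (Q**2 - 18*Q) + (2 + Q) = 2 + Q**2 - 17*Q)
u(21)*20 = (2 + 21**2 - 17*21)*20 = (2 + 441 - 357)*20 = 86*20 = 1720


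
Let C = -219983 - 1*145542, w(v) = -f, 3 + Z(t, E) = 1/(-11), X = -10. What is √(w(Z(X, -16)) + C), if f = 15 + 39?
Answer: I*√365579 ≈ 604.63*I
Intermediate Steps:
f = 54
Z(t, E) = -34/11 (Z(t, E) = -3 + 1/(-11) = -3 - 1/11 = -34/11)
w(v) = -54 (w(v) = -1*54 = -54)
C = -365525 (C = -219983 - 145542 = -365525)
√(w(Z(X, -16)) + C) = √(-54 - 365525) = √(-365579) = I*√365579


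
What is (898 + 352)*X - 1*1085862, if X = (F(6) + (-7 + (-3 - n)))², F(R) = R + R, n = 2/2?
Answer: -1084612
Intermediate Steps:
n = 1 (n = 2*(½) = 1)
F(R) = 2*R
X = 1 (X = (2*6 + (-7 + (-3 - 1*1)))² = (12 + (-7 + (-3 - 1)))² = (12 + (-7 - 4))² = (12 - 11)² = 1² = 1)
(898 + 352)*X - 1*1085862 = (898 + 352)*1 - 1*1085862 = 1250*1 - 1085862 = 1250 - 1085862 = -1084612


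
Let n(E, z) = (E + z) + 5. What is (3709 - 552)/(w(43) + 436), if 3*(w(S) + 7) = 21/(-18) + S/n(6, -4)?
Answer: 36162/4933 ≈ 7.3306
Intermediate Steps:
n(E, z) = 5 + E + z
w(S) = -133/18 + S/21 (w(S) = -7 + (21/(-18) + S/(5 + 6 - 4))/3 = -7 + (21*(-1/18) + S/7)/3 = -7 + (-7/6 + S*(1/7))/3 = -7 + (-7/6 + S/7)/3 = -7 + (-7/18 + S/21) = -133/18 + S/21)
(3709 - 552)/(w(43) + 436) = (3709 - 552)/((-133/18 + (1/21)*43) + 436) = 3157/((-133/18 + 43/21) + 436) = 3157/(-673/126 + 436) = 3157/(54263/126) = 3157*(126/54263) = 36162/4933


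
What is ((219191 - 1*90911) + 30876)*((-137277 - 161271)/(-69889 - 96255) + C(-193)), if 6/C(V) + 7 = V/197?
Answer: 226246262139/1360304 ≈ 1.6632e+5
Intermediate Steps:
C(V) = 6/(-7 + V/197)
((219191 - 1*90911) + 30876)*((-137277 - 161271)/(-69889 - 96255) + C(-193)) = ((219191 - 1*90911) + 30876)*((-137277 - 161271)/(-69889 - 96255) + 1182/(-1379 - 193)) = ((219191 - 90911) + 30876)*(-298548/(-166144) + 1182/(-1572)) = (128280 + 30876)*(-298548*(-1/166144) + 1182*(-1/1572)) = 159156*(74637/41536 - 197/262) = 159156*(5686151/5441216) = 226246262139/1360304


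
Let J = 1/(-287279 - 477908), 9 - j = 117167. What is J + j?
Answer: -89647778547/765187 ≈ -1.1716e+5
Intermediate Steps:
j = -117158 (j = 9 - 1*117167 = 9 - 117167 = -117158)
J = -1/765187 (J = 1/(-765187) = -1/765187 ≈ -1.3069e-6)
J + j = -1/765187 - 117158 = -89647778547/765187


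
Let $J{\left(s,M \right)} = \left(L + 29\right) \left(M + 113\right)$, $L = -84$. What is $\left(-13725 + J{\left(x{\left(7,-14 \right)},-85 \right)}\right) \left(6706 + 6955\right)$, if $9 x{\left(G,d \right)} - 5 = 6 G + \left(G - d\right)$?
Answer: $-208535165$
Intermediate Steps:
$x{\left(G,d \right)} = \frac{5}{9} - \frac{d}{9} + \frac{7 G}{9}$ ($x{\left(G,d \right)} = \frac{5}{9} + \frac{6 G + \left(G - d\right)}{9} = \frac{5}{9} + \frac{- d + 7 G}{9} = \frac{5}{9} + \left(- \frac{d}{9} + \frac{7 G}{9}\right) = \frac{5}{9} - \frac{d}{9} + \frac{7 G}{9}$)
$J{\left(s,M \right)} = -6215 - 55 M$ ($J{\left(s,M \right)} = \left(-84 + 29\right) \left(M + 113\right) = - 55 \left(113 + M\right) = -6215 - 55 M$)
$\left(-13725 + J{\left(x{\left(7,-14 \right)},-85 \right)}\right) \left(6706 + 6955\right) = \left(-13725 - 1540\right) \left(6706 + 6955\right) = \left(-13725 + \left(-6215 + 4675\right)\right) 13661 = \left(-13725 - 1540\right) 13661 = \left(-15265\right) 13661 = -208535165$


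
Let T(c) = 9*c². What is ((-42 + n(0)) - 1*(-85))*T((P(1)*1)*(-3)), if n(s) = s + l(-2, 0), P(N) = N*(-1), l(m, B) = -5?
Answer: 3078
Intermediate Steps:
P(N) = -N
n(s) = -5 + s (n(s) = s - 5 = -5 + s)
((-42 + n(0)) - 1*(-85))*T((P(1)*1)*(-3)) = ((-42 + (-5 + 0)) - 1*(-85))*(9*((-1*1*1)*(-3))²) = ((-42 - 5) + 85)*(9*(-1*1*(-3))²) = (-47 + 85)*(9*(-1*(-3))²) = 38*(9*3²) = 38*(9*9) = 38*81 = 3078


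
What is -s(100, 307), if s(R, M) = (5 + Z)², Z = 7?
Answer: -144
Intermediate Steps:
s(R, M) = 144 (s(R, M) = (5 + 7)² = 12² = 144)
-s(100, 307) = -1*144 = -144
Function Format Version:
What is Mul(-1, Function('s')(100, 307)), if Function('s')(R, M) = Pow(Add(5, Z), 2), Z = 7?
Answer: -144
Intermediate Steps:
Function('s')(R, M) = 144 (Function('s')(R, M) = Pow(Add(5, 7), 2) = Pow(12, 2) = 144)
Mul(-1, Function('s')(100, 307)) = Mul(-1, 144) = -144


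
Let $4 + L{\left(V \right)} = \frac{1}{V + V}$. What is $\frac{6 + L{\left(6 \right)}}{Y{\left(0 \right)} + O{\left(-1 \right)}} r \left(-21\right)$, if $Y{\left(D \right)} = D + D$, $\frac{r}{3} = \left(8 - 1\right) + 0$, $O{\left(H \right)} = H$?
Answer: $\frac{3675}{4} \approx 918.75$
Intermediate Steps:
$L{\left(V \right)} = -4 + \frac{1}{2 V}$ ($L{\left(V \right)} = -4 + \frac{1}{V + V} = -4 + \frac{1}{2 V}$)
$r = 21$ ($r = 3 \left(\left(8 - 1\right) + 0\right) = 3 \left(7 + 0\right) = 3 \cdot 7 = 21$)
$Y{\left(D \right)} = 2 D$
$\frac{6 + L{\left(6 \right)}}{Y{\left(0 \right)} + O{\left(-1 \right)}} r \left(-21\right) = \frac{6 - \left(4 - \frac{1}{2 \cdot 6}\right)}{2 \cdot 0 - 1} \cdot 21 \left(-21\right) = \frac{6 + \left(-4 + \frac{1}{2} \cdot \frac{1}{6}\right)}{0 - 1} \cdot 21 \left(-21\right) = \frac{6 + \left(-4 + \frac{1}{12}\right)}{-1} \cdot 21 \left(-21\right) = \left(6 - \frac{47}{12}\right) \left(-1\right) 21 \left(-21\right) = \frac{25}{12} \left(-1\right) 21 \left(-21\right) = \left(- \frac{25}{12}\right) 21 \left(-21\right) = \left(- \frac{175}{4}\right) \left(-21\right) = \frac{3675}{4}$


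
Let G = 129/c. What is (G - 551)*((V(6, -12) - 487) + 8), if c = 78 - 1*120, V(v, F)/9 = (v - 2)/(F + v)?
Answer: 3762145/14 ≈ 2.6872e+5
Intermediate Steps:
V(v, F) = 9*(-2 + v)/(F + v) (V(v, F) = 9*((v - 2)/(F + v)) = 9*((-2 + v)/(F + v)) = 9*(-2 + v)/(F + v))
c = -42 (c = 78 - 120 = -42)
G = -43/14 (G = 129/(-42) = 129*(-1/42) = -43/14 ≈ -3.0714)
(G - 551)*((V(6, -12) - 487) + 8) = (-43/14 - 551)*((9*(-2 + 6)/(-12 + 6) - 487) + 8) = -7757*((9*4/(-6) - 487) + 8)/14 = -7757*((9*(-⅙)*4 - 487) + 8)/14 = -7757*((-6 - 487) + 8)/14 = -7757*(-493 + 8)/14 = -7757/14*(-485) = 3762145/14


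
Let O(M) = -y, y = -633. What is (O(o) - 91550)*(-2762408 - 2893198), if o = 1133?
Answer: 514190730702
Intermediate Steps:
O(M) = 633 (O(M) = -1*(-633) = 633)
(O(o) - 91550)*(-2762408 - 2893198) = (633 - 91550)*(-2762408 - 2893198) = -90917*(-5655606) = 514190730702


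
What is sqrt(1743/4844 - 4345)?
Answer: I*sqrt(520122943)/346 ≈ 65.914*I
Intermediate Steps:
sqrt(1743/4844 - 4345) = sqrt(1743*(1/4844) - 4345) = sqrt(249/692 - 4345) = sqrt(-3006491/692) = I*sqrt(520122943)/346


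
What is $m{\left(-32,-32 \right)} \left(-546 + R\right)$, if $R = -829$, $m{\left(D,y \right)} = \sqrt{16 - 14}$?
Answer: $- 1375 \sqrt{2} \approx -1944.5$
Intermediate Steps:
$m{\left(D,y \right)} = \sqrt{2}$
$m{\left(-32,-32 \right)} \left(-546 + R\right) = \sqrt{2} \left(-546 - 829\right) = \sqrt{2} \left(-1375\right) = - 1375 \sqrt{2}$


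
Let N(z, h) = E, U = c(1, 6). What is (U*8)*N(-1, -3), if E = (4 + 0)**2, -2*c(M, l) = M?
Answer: -64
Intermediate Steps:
c(M, l) = -M/2
U = -1/2 (U = -1/2*1 = -1/2 ≈ -0.50000)
E = 16 (E = 4**2 = 16)
N(z, h) = 16
(U*8)*N(-1, -3) = -1/2*8*16 = -4*16 = -64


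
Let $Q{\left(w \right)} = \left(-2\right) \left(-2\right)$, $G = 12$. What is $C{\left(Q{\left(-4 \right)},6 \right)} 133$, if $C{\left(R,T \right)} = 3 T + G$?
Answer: $3990$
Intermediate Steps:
$Q{\left(w \right)} = 4$
$C{\left(R,T \right)} = 12 + 3 T$ ($C{\left(R,T \right)} = 3 T + 12 = 12 + 3 T$)
$C{\left(Q{\left(-4 \right)},6 \right)} 133 = \left(12 + 3 \cdot 6\right) 133 = \left(12 + 18\right) 133 = 30 \cdot 133 = 3990$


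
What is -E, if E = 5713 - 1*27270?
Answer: 21557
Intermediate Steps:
E = -21557 (E = 5713 - 27270 = -21557)
-E = -1*(-21557) = 21557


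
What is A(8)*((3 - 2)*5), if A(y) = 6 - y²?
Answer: -290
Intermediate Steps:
A(8)*((3 - 2)*5) = (6 - 1*8²)*((3 - 2)*5) = (6 - 1*64)*(1*5) = (6 - 64)*5 = -58*5 = -290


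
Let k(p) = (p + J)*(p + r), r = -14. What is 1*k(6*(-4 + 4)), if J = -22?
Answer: 308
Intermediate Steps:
k(p) = (-22 + p)*(-14 + p) (k(p) = (p - 22)*(p - 14) = (-22 + p)*(-14 + p))
1*k(6*(-4 + 4)) = 1*(308 + (6*(-4 + 4))**2 - 216*(-4 + 4)) = 1*(308 + (6*0)**2 - 216*0) = 1*(308 + 0**2 - 36*0) = 1*(308 + 0 + 0) = 1*308 = 308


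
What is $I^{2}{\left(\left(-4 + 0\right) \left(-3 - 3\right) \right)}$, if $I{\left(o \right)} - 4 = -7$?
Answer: $9$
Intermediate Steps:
$I{\left(o \right)} = -3$ ($I{\left(o \right)} = 4 - 7 = -3$)
$I^{2}{\left(\left(-4 + 0\right) \left(-3 - 3\right) \right)} = \left(-3\right)^{2} = 9$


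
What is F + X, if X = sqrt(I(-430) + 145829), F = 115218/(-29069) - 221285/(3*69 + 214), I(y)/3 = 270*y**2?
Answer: -6481040443/12238049 + sqrt(149914829) ≈ 11714.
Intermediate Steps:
I(y) = 810*y**2 (I(y) = 3*(270*y**2) = 810*y**2)
F = -6481040443/12238049 (F = 115218*(-1/29069) - 221285/(207 + 214) = -115218/29069 - 221285/421 = -6481040443/12238049 ≈ -529.58)
X = sqrt(149914829) (X = sqrt(810*(-430)**2 + 145829) = sqrt(810*184900 + 145829) = sqrt(149769000 + 145829) = sqrt(149914829) ≈ 12244.)
F + X = -6481040443/12238049 + sqrt(149914829)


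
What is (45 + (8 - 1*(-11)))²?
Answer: 4096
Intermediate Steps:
(45 + (8 - 1*(-11)))² = (45 + (8 + 11))² = (45 + 19)² = 64² = 4096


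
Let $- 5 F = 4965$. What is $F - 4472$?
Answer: $-5465$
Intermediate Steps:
$F = -993$ ($F = \left(- \frac{1}{5}\right) 4965 = -993$)
$F - 4472 = -993 - 4472 = -5465$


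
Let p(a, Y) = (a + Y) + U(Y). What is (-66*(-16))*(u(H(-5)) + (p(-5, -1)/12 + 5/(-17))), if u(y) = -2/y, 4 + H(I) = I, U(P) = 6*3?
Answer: 49984/51 ≈ 980.08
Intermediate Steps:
U(P) = 18
H(I) = -4 + I
p(a, Y) = 18 + Y + a (p(a, Y) = (a + Y) + 18 = (Y + a) + 18 = 18 + Y + a)
(-66*(-16))*(u(H(-5)) + (p(-5, -1)/12 + 5/(-17))) = (-66*(-16))*(-2/(-4 - 5) + ((18 - 1 - 5)/12 + 5/(-17))) = 1056*(-2/(-9) + (12*(1/12) + 5*(-1/17))) = 1056*(-2*(-⅑) + (1 - 5/17)) = 1056*(2/9 + 12/17) = 1056*(142/153) = 49984/51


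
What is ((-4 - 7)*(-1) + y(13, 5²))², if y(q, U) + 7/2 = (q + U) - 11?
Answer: 4761/4 ≈ 1190.3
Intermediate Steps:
y(q, U) = -29/2 + U + q (y(q, U) = -7/2 + ((q + U) - 11) = -7/2 + ((U + q) - 11) = -7/2 + (-11 + U + q) = -29/2 + U + q)
((-4 - 7)*(-1) + y(13, 5²))² = ((-4 - 7)*(-1) + (-29/2 + 5² + 13))² = (-11*(-1) + (-29/2 + 25 + 13))² = (11 + 47/2)² = (69/2)² = 4761/4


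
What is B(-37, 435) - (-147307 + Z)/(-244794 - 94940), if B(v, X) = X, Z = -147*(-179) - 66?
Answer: 73831615/169867 ≈ 434.64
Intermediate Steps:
Z = 26247 (Z = 26313 - 66 = 26247)
B(-37, 435) - (-147307 + Z)/(-244794 - 94940) = 435 - (-147307 + 26247)/(-244794 - 94940) = 435 - (-121060)/(-339734) = 435 - (-121060)*(-1)/339734 = 435 - 1*60530/169867 = 435 - 60530/169867 = 73831615/169867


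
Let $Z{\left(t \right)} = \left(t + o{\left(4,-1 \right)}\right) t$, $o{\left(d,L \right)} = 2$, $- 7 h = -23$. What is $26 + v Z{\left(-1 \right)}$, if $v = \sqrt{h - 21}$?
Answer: $26 - \frac{2 i \sqrt{217}}{7} \approx 26.0 - 4.2088 i$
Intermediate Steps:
$h = \frac{23}{7}$ ($h = \left(- \frac{1}{7}\right) \left(-23\right) = \frac{23}{7} \approx 3.2857$)
$v = \frac{2 i \sqrt{217}}{7}$ ($v = \sqrt{\frac{23}{7} - 21} = \sqrt{- \frac{124}{7}} = \frac{2 i \sqrt{217}}{7} \approx 4.2088 i$)
$Z{\left(t \right)} = t \left(2 + t\right)$ ($Z{\left(t \right)} = \left(t + 2\right) t = \left(2 + t\right) t = t \left(2 + t\right)$)
$26 + v Z{\left(-1 \right)} = 26 + \frac{2 i \sqrt{217}}{7} \left(- (2 - 1)\right) = 26 + \frac{2 i \sqrt{217}}{7} \left(\left(-1\right) 1\right) = 26 + \frac{2 i \sqrt{217}}{7} \left(-1\right) = 26 - \frac{2 i \sqrt{217}}{7}$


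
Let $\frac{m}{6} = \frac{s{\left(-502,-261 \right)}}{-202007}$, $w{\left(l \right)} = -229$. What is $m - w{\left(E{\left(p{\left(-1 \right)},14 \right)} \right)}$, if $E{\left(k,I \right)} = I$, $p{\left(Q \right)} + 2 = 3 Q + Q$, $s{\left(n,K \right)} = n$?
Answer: $\frac{46262615}{202007} \approx 229.01$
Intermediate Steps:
$p{\left(Q \right)} = -2 + 4 Q$ ($p{\left(Q \right)} = -2 + \left(3 Q + Q\right) = -2 + 4 Q$)
$m = \frac{3012}{202007}$ ($m = 6 \left(- \frac{502}{-202007}\right) = 6 \left(\left(-502\right) \left(- \frac{1}{202007}\right)\right) = 6 \cdot \frac{502}{202007} = \frac{3012}{202007} \approx 0.01491$)
$m - w{\left(E{\left(p{\left(-1 \right)},14 \right)} \right)} = \frac{3012}{202007} - -229 = \frac{3012}{202007} + 229 = \frac{46262615}{202007}$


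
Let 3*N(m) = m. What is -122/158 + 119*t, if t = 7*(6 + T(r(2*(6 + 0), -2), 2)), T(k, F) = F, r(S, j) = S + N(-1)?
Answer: 526395/79 ≈ 6663.2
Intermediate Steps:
N(m) = m/3
r(S, j) = -⅓ + S (r(S, j) = S + (⅓)*(-1) = S - ⅓ = -⅓ + S)
t = 56 (t = 7*(6 + 2) = 7*8 = 56)
-122/158 + 119*t = -122/158 + 119*56 = -122*1/158 + 6664 = -61/79 + 6664 = 526395/79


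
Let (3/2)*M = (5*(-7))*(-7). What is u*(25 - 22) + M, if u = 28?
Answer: 742/3 ≈ 247.33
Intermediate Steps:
M = 490/3 (M = 2*((5*(-7))*(-7))/3 = 2*(-35*(-7))/3 = (⅔)*245 = 490/3 ≈ 163.33)
u*(25 - 22) + M = 28*(25 - 22) + 490/3 = 28*3 + 490/3 = 84 + 490/3 = 742/3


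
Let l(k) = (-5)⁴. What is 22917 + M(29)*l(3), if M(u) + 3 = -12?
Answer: 13542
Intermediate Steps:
l(k) = 625
M(u) = -15 (M(u) = -3 - 12 = -15)
22917 + M(29)*l(3) = 22917 - 15*625 = 22917 - 9375 = 13542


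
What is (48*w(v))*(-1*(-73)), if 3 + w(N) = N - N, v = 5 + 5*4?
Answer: -10512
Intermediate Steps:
v = 25 (v = 5 + 20 = 25)
w(N) = -3 (w(N) = -3 + (N - N) = -3 + 0 = -3)
(48*w(v))*(-1*(-73)) = (48*(-3))*(-1*(-73)) = -144*73 = -10512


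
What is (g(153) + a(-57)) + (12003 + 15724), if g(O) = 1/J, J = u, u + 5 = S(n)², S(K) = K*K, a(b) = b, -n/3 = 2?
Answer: 35721971/1291 ≈ 27670.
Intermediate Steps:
n = -6 (n = -3*2 = -6)
S(K) = K²
u = 1291 (u = -5 + ((-6)²)² = -5 + 36² = -5 + 1296 = 1291)
J = 1291
g(O) = 1/1291
(g(153) + a(-57)) + (12003 + 15724) = (1/1291 - 57) + (12003 + 15724) = -73586/1291 + 27727 = 35721971/1291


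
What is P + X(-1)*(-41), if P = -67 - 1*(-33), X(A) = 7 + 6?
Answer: -567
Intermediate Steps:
X(A) = 13
P = -34 (P = -67 + 33 = -34)
P + X(-1)*(-41) = -34 + 13*(-41) = -34 - 533 = -567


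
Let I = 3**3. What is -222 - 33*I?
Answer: -1113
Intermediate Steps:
I = 27
-222 - 33*I = -222 - 33*27 = -222 - 891 = -1113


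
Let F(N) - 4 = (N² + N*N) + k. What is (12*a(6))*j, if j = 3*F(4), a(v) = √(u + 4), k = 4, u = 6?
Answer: 1440*√10 ≈ 4553.7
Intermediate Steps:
a(v) = √10 (a(v) = √(6 + 4) = √10)
F(N) = 8 + 2*N² (F(N) = 4 + ((N² + N*N) + 4) = 4 + ((N² + N²) + 4) = 4 + (2*N² + 4) = 4 + (4 + 2*N²) = 8 + 2*N²)
j = 120 (j = 3*(8 + 2*4²) = 3*(8 + 2*16) = 3*(8 + 32) = 3*40 = 120)
(12*a(6))*j = (12*√10)*120 = 1440*√10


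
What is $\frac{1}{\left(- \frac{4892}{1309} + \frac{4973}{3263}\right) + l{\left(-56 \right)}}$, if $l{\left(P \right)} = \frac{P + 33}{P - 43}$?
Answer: $- \frac{38441403}{76145620} \approx -0.50484$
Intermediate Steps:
$l{\left(P \right)} = \frac{33 + P}{-43 + P}$
$\frac{1}{\left(- \frac{4892}{1309} + \frac{4973}{3263}\right) + l{\left(-56 \right)}} = \frac{1}{\left(- \frac{4892}{1309} + \frac{4973}{3263}\right) + \frac{33 - 56}{-43 - 56}} = \frac{1}{\left(\left(-4892\right) \frac{1}{1309} + 4973 \cdot \frac{1}{3263}\right) + \frac{1}{-99} \left(-23\right)} = \frac{1}{\left(- \frac{4892}{1309} + \frac{4973}{3263}\right) - - \frac{23}{99}} = \frac{1}{- \frac{9452939}{4271267} + \frac{23}{99}} = \frac{1}{- \frac{76145620}{38441403}} = - \frac{38441403}{76145620}$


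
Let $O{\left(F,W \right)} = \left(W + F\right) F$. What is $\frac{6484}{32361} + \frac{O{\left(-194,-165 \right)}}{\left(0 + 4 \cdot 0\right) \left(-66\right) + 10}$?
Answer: $\frac{1126939523}{161805} \approx 6964.8$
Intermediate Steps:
$O{\left(F,W \right)} = F \left(F + W\right)$ ($O{\left(F,W \right)} = \left(F + W\right) F = F \left(F + W\right)$)
$\frac{6484}{32361} + \frac{O{\left(-194,-165 \right)}}{\left(0 + 4 \cdot 0\right) \left(-66\right) + 10} = \frac{6484}{32361} + \frac{\left(-194\right) \left(-194 - 165\right)}{\left(0 + 4 \cdot 0\right) \left(-66\right) + 10} = 6484 \cdot \frac{1}{32361} + \frac{\left(-194\right) \left(-359\right)}{\left(0 + 0\right) \left(-66\right) + 10} = \frac{6484}{32361} + \frac{69646}{0 \left(-66\right) + 10} = \frac{6484}{32361} + \frac{69646}{0 + 10} = \frac{6484}{32361} + \frac{69646}{10} = \frac{6484}{32361} + 69646 \cdot \frac{1}{10} = \frac{6484}{32361} + \frac{34823}{5} = \frac{1126939523}{161805}$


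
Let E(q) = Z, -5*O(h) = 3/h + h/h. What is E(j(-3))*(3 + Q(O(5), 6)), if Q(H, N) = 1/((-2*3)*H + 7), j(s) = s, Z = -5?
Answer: -3470/223 ≈ -15.561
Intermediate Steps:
O(h) = -⅕ - 3/(5*h) (O(h) = -(3/h + h/h)/5 = -(3/h + 1)/5 = -(1 + 3/h)/5 = -⅕ - 3/(5*h))
E(q) = -5
Q(H, N) = 1/(7 - 6*H) (Q(H, N) = 1/(-6*H + 7) = 1/(7 - 6*H))
E(j(-3))*(3 + Q(O(5), 6)) = -5*(3 - 1/(-7 + 6*((⅕)*(-3 - 1*5)/5))) = -5*(3 - 1/(-7 + 6*((⅕)*(⅕)*(-3 - 5)))) = -5*(3 - 1/(-7 + 6*((⅕)*(⅕)*(-8)))) = -5*(3 - 1/(-7 + 6*(-8/25))) = -5*(3 - 1/(-7 - 48/25)) = -5*(3 - 1/(-223/25)) = -5*(3 - 1*(-25/223)) = -5*(3 + 25/223) = -5*694/223 = -3470/223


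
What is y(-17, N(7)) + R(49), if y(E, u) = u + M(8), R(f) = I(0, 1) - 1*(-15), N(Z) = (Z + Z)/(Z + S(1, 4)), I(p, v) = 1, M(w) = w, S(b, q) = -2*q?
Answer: 10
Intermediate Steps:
N(Z) = 2*Z/(-8 + Z) (N(Z) = (Z + Z)/(Z - 2*4) = (2*Z)/(Z - 8) = (2*Z)/(-8 + Z) = 2*Z/(-8 + Z))
R(f) = 16 (R(f) = 1 - 1*(-15) = 1 + 15 = 16)
y(E, u) = 8 + u (y(E, u) = u + 8 = 8 + u)
y(-17, N(7)) + R(49) = (8 + 2*7/(-8 + 7)) + 16 = (8 + 2*7/(-1)) + 16 = (8 + 2*7*(-1)) + 16 = (8 - 14) + 16 = -6 + 16 = 10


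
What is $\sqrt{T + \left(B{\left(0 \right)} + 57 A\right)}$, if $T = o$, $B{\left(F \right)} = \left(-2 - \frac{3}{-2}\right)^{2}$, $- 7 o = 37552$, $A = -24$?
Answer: $\frac{3 i \sqrt{146615}}{14} \approx 82.051 i$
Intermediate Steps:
$o = - \frac{37552}{7}$ ($o = \left(- \frac{1}{7}\right) 37552 = - \frac{37552}{7} \approx -5364.6$)
$B{\left(F \right)} = \frac{1}{4}$ ($B{\left(F \right)} = \left(-2 - - \frac{3}{2}\right)^{2} = \left(-2 + \frac{3}{2}\right)^{2} = \left(- \frac{1}{2}\right)^{2} = \frac{1}{4}$)
$T = - \frac{37552}{7} \approx -5364.6$
$\sqrt{T + \left(B{\left(0 \right)} + 57 A\right)} = \sqrt{- \frac{37552}{7} + \left(\frac{1}{4} + 57 \left(-24\right)\right)} = \sqrt{- \frac{37552}{7} + \left(\frac{1}{4} - 1368\right)} = \sqrt{- \frac{37552}{7} - \frac{5471}{4}} = \sqrt{- \frac{188505}{28}} = \frac{3 i \sqrt{146615}}{14}$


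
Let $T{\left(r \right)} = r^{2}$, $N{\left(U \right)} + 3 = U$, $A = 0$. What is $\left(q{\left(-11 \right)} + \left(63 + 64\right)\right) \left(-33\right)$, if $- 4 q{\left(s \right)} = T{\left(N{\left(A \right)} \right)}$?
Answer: $- \frac{16467}{4} \approx -4116.8$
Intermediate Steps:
$N{\left(U \right)} = -3 + U$
$q{\left(s \right)} = - \frac{9}{4}$ ($q{\left(s \right)} = - \frac{\left(-3 + 0\right)^{2}}{4} = - \frac{\left(-3\right)^{2}}{4} = \left(- \frac{1}{4}\right) 9 = - \frac{9}{4}$)
$\left(q{\left(-11 \right)} + \left(63 + 64\right)\right) \left(-33\right) = \left(- \frac{9}{4} + \left(63 + 64\right)\right) \left(-33\right) = \left(- \frac{9}{4} + 127\right) \left(-33\right) = \frac{499}{4} \left(-33\right) = - \frac{16467}{4}$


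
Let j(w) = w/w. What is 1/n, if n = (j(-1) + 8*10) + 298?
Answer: 1/379 ≈ 0.0026385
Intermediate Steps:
j(w) = 1
n = 379 (n = (1 + 8*10) + 298 = (1 + 80) + 298 = 81 + 298 = 379)
1/n = 1/379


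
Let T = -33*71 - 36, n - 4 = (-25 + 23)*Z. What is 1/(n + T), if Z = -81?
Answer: -1/2213 ≈ -0.00045188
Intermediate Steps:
n = 166 (n = 4 + (-25 + 23)*(-81) = 4 - 2*(-81) = 4 + 162 = 166)
T = -2379 (T = -2343 - 36 = -2379)
1/(n + T) = 1/(166 - 2379) = 1/(-2213) = -1/2213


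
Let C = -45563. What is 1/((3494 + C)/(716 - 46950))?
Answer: 46234/42069 ≈ 1.0990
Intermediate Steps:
1/((3494 + C)/(716 - 46950)) = 1/((3494 - 45563)/(716 - 46950)) = 1/(-42069/(-46234)) = 1/(-42069*(-1/46234)) = 1/(42069/46234) = 46234/42069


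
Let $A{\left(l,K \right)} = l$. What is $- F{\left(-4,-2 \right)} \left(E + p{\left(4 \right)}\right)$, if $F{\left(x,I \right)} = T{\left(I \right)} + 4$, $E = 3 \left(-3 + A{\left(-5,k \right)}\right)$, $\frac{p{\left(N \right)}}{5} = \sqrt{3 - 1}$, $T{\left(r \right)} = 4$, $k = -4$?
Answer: $192 - 40 \sqrt{2} \approx 135.43$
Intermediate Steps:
$p{\left(N \right)} = 5 \sqrt{2}$ ($p{\left(N \right)} = 5 \sqrt{3 - 1} = 5 \sqrt{2}$)
$E = -24$ ($E = 3 \left(-3 - 5\right) = 3 \left(-8\right) = -24$)
$F{\left(x,I \right)} = 8$ ($F{\left(x,I \right)} = 4 + 4 = 8$)
$- F{\left(-4,-2 \right)} \left(E + p{\left(4 \right)}\right) = - 8 \left(-24 + 5 \sqrt{2}\right) = - (-192 + 40 \sqrt{2}) = 192 - 40 \sqrt{2}$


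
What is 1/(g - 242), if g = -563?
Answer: -1/805 ≈ -0.0012422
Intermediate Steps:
1/(g - 242) = 1/(-563 - 242) = 1/(-805) = -1/805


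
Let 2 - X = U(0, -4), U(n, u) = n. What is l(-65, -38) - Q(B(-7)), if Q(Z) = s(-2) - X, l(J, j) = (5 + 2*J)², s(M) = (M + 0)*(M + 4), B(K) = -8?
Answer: 15631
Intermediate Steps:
X = 2 (X = 2 - 1*0 = 2 + 0 = 2)
s(M) = M*(4 + M)
Q(Z) = -6 (Q(Z) = -2*(4 - 2) - 1*2 = -2*2 - 2 = -4 - 2 = -6)
l(-65, -38) - Q(B(-7)) = (5 + 2*(-65))² - 1*(-6) = (5 - 130)² + 6 = (-125)² + 6 = 15625 + 6 = 15631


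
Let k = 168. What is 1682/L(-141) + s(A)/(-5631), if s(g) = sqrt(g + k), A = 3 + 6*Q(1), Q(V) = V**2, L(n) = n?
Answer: -1682/141 - sqrt(177)/5631 ≈ -11.931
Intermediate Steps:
A = 9 (A = 3 + 6*1**2 = 3 + 6*1 = 3 + 6 = 9)
s(g) = sqrt(168 + g) (s(g) = sqrt(g + 168) = sqrt(168 + g))
1682/L(-141) + s(A)/(-5631) = 1682/(-141) + sqrt(168 + 9)/(-5631) = 1682*(-1/141) + sqrt(177)*(-1/5631) = -1682/141 - sqrt(177)/5631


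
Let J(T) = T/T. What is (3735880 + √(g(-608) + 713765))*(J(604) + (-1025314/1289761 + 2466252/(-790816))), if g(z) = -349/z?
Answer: -346940286329358675/31873863593 - 742936681755*√16490839822/38758618129088 ≈ -1.0887e+7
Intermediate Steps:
J(T) = 1
(3735880 + √(g(-608) + 713765))*(J(604) + (-1025314/1289761 + 2466252/(-790816))) = (3735880 + √(-349/(-608) + 713765))*(1 + (-1025314/1289761 + 2466252/(-790816))) = (3735880 + √(-349*(-1/608) + 713765))*(1 + (-1025314*1/1289761 + 2466252*(-1/790816))) = (3735880 + √(349/608 + 713765))*(1 + (-1025314/1289761 - 616563/197704)) = (3735880 + √(433969469/608))*(1 - 997927590499/254990908744) = (3735880 + √16490839822/152)*(-742936681755/254990908744) = -346940286329358675/31873863593 - 742936681755*√16490839822/38758618129088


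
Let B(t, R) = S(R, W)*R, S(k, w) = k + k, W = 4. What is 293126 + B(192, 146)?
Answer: 335758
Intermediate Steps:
S(k, w) = 2*k
B(t, R) = 2*R² (B(t, R) = (2*R)*R = 2*R²)
293126 + B(192, 146) = 293126 + 2*146² = 293126 + 2*21316 = 293126 + 42632 = 335758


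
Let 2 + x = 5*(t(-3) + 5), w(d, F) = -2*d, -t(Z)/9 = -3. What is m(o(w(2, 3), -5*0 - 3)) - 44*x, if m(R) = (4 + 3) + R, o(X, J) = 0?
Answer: -6945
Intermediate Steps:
t(Z) = 27 (t(Z) = -9*(-3) = 27)
m(R) = 7 + R
x = 158 (x = -2 + 5*(27 + 5) = -2 + 5*32 = -2 + 160 = 158)
m(o(w(2, 3), -5*0 - 3)) - 44*x = (7 + 0) - 44*158 = 7 - 6952 = -6945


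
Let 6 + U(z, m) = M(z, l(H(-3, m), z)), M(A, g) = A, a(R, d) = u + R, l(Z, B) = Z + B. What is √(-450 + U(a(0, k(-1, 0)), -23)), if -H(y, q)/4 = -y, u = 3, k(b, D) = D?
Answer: I*√453 ≈ 21.284*I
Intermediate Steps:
H(y, q) = 4*y (H(y, q) = -(-4)*y = 4*y)
l(Z, B) = B + Z
a(R, d) = 3 + R
U(z, m) = -6 + z
√(-450 + U(a(0, k(-1, 0)), -23)) = √(-450 + (-6 + (3 + 0))) = √(-450 + (-6 + 3)) = √(-450 - 3) = √(-453) = I*√453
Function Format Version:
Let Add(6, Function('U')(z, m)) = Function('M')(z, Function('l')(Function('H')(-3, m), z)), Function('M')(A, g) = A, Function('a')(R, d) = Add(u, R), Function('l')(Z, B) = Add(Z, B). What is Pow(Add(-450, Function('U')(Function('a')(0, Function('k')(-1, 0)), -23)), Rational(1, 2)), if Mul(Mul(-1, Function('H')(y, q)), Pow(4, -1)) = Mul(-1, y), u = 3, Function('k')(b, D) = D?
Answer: Mul(I, Pow(453, Rational(1, 2))) ≈ Mul(21.284, I)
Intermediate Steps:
Function('H')(y, q) = Mul(4, y) (Function('H')(y, q) = Mul(-4, Mul(-1, y)) = Mul(4, y))
Function('l')(Z, B) = Add(B, Z)
Function('a')(R, d) = Add(3, R)
Function('U')(z, m) = Add(-6, z)
Pow(Add(-450, Function('U')(Function('a')(0, Function('k')(-1, 0)), -23)), Rational(1, 2)) = Pow(Add(-450, Add(-6, Add(3, 0))), Rational(1, 2)) = Pow(Add(-450, Add(-6, 3)), Rational(1, 2)) = Pow(Add(-450, -3), Rational(1, 2)) = Pow(-453, Rational(1, 2)) = Mul(I, Pow(453, Rational(1, 2)))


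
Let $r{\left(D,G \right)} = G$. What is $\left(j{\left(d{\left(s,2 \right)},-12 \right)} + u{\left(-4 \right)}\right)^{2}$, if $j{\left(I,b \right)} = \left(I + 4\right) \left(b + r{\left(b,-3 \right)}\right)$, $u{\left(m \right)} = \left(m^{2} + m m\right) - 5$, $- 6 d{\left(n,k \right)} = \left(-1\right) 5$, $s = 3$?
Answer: $\frac{8281}{4} \approx 2070.3$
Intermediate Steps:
$d{\left(n,k \right)} = \frac{5}{6}$ ($d{\left(n,k \right)} = - \frac{\left(-1\right) 5}{6} = \left(- \frac{1}{6}\right) \left(-5\right) = \frac{5}{6}$)
$u{\left(m \right)} = -5 + 2 m^{2}$ ($u{\left(m \right)} = \left(m^{2} + m^{2}\right) - 5 = 2 m^{2} - 5 = -5 + 2 m^{2}$)
$j{\left(I,b \right)} = \left(-3 + b\right) \left(4 + I\right)$ ($j{\left(I,b \right)} = \left(I + 4\right) \left(b - 3\right) = \left(4 + I\right) \left(-3 + b\right) = \left(-3 + b\right) \left(4 + I\right)$)
$\left(j{\left(d{\left(s,2 \right)},-12 \right)} + u{\left(-4 \right)}\right)^{2} = \left(\left(-12 - \frac{5}{2} + 4 \left(-12\right) + \frac{5}{6} \left(-12\right)\right) - \left(5 - 2 \left(-4\right)^{2}\right)\right)^{2} = \left(\left(-12 - \frac{5}{2} - 48 - 10\right) + \left(-5 + 2 \cdot 16\right)\right)^{2} = \left(- \frac{145}{2} + \left(-5 + 32\right)\right)^{2} = \left(- \frac{145}{2} + 27\right)^{2} = \left(- \frac{91}{2}\right)^{2} = \frac{8281}{4}$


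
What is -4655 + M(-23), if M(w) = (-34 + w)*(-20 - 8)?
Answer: -3059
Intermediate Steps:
M(w) = 952 - 28*w (M(w) = (-34 + w)*(-28) = 952 - 28*w)
-4655 + M(-23) = -4655 + (952 - 28*(-23)) = -4655 + (952 + 644) = -4655 + 1596 = -3059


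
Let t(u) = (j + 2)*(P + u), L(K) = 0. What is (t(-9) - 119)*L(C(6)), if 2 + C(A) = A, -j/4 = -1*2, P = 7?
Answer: 0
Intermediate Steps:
j = 8 (j = -(-4)*2 = -4*(-2) = 8)
C(A) = -2 + A
t(u) = 70 + 10*u (t(u) = (8 + 2)*(7 + u) = 10*(7 + u) = 70 + 10*u)
(t(-9) - 119)*L(C(6)) = ((70 + 10*(-9)) - 119)*0 = ((70 - 90) - 119)*0 = (-20 - 119)*0 = -139*0 = 0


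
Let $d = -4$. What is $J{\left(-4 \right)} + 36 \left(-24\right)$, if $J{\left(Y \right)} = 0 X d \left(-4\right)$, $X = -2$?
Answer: $-864$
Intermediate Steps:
$J{\left(Y \right)} = 0$ ($J{\left(Y \right)} = 0 \left(-2\right) \left(-4\right) \left(-4\right) = 0 \left(-4\right) \left(-4\right) = 0 \left(-4\right) = 0$)
$J{\left(-4 \right)} + 36 \left(-24\right) = 0 + 36 \left(-24\right) = 0 - 864 = -864$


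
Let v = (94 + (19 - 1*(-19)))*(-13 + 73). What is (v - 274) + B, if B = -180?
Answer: 7466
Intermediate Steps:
v = 7920 (v = (94 + (19 + 19))*60 = (94 + 38)*60 = 132*60 = 7920)
(v - 274) + B = (7920 - 274) - 180 = 7646 - 180 = 7466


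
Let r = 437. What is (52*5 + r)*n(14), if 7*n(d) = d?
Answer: 1394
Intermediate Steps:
n(d) = d/7
(52*5 + r)*n(14) = (52*5 + 437)*((1/7)*14) = (260 + 437)*2 = 697*2 = 1394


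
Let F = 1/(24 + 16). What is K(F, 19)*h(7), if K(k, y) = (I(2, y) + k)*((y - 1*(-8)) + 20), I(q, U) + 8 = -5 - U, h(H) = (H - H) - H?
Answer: 420791/40 ≈ 10520.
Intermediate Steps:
h(H) = -H (h(H) = 0 - H = -H)
F = 1/40 ≈ 0.025000
I(q, U) = -13 - U (I(q, U) = -8 + (-5 - U) = -13 - U)
K(k, y) = (28 + y)*(-13 + k - y) (K(k, y) = ((-13 - y) + k)*((y - 1*(-8)) + 20) = (-13 + k - y)*((y + 8) + 20) = (-13 + k - y)*((8 + y) + 20) = (-13 + k - y)*(28 + y) = (28 + y)*(-13 + k - y))
K(F, 19)*h(7) = (-364 - 1*19**2 - 41*19 + 28*(1/40) + (1/40)*19)*(-1*7) = (-364 - 1*361 - 779 + 7/10 + 19/40)*(-7) = (-364 - 361 - 779 + 7/10 + 19/40)*(-7) = -60113/40*(-7) = 420791/40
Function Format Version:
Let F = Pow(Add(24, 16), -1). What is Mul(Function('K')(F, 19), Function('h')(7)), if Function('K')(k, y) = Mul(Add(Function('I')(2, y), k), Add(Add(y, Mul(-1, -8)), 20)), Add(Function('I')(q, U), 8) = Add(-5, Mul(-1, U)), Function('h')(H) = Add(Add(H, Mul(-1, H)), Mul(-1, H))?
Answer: Rational(420791, 40) ≈ 10520.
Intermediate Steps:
Function('h')(H) = Mul(-1, H) (Function('h')(H) = Add(0, Mul(-1, H)) = Mul(-1, H))
F = Rational(1, 40) (F = Pow(40, -1) = Rational(1, 40) ≈ 0.025000)
Function('I')(q, U) = Add(-13, Mul(-1, U)) (Function('I')(q, U) = Add(-8, Add(-5, Mul(-1, U))) = Add(-13, Mul(-1, U)))
Function('K')(k, y) = Mul(Add(28, y), Add(-13, k, Mul(-1, y))) (Function('K')(k, y) = Mul(Add(Add(-13, Mul(-1, y)), k), Add(Add(y, Mul(-1, -8)), 20)) = Mul(Add(-13, k, Mul(-1, y)), Add(Add(y, 8), 20)) = Mul(Add(-13, k, Mul(-1, y)), Add(Add(8, y), 20)) = Mul(Add(-13, k, Mul(-1, y)), Add(28, y)) = Mul(Add(28, y), Add(-13, k, Mul(-1, y))))
Mul(Function('K')(F, 19), Function('h')(7)) = Mul(Add(-364, Mul(-1, Pow(19, 2)), Mul(-41, 19), Mul(28, Rational(1, 40)), Mul(Rational(1, 40), 19)), Mul(-1, 7)) = Mul(Add(-364, Mul(-1, 361), -779, Rational(7, 10), Rational(19, 40)), -7) = Mul(Add(-364, -361, -779, Rational(7, 10), Rational(19, 40)), -7) = Mul(Rational(-60113, 40), -7) = Rational(420791, 40)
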